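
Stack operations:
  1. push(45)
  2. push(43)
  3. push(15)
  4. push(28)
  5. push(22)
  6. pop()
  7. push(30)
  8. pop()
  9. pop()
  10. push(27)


push(45) -> [45]
push(43) -> [45, 43]
push(15) -> [45, 43, 15]
push(28) -> [45, 43, 15, 28]
push(22) -> [45, 43, 15, 28, 22]
pop()->22, [45, 43, 15, 28]
push(30) -> [45, 43, 15, 28, 30]
pop()->30, [45, 43, 15, 28]
pop()->28, [45, 43, 15]
push(27) -> [45, 43, 15, 27]

Final stack: [45, 43, 15, 27]


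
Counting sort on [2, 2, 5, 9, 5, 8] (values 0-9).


Input: [2, 2, 5, 9, 5, 8]
Counts: [0, 0, 2, 0, 0, 2, 0, 0, 1, 1]

Sorted: [2, 2, 5, 5, 8, 9]


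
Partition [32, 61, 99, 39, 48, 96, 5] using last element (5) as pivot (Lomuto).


Pivot: 5
Place pivot at 0: [5, 61, 99, 39, 48, 96, 32]

Partitioned: [5, 61, 99, 39, 48, 96, 32]


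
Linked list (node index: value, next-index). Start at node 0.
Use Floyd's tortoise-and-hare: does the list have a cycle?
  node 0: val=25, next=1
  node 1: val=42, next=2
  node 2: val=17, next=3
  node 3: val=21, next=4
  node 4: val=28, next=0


Floyd's tortoise (slow, +1) and hare (fast, +2):
  init: slow=0, fast=0
  step 1: slow=1, fast=2
  step 2: slow=2, fast=4
  step 3: slow=3, fast=1
  step 4: slow=4, fast=3
  step 5: slow=0, fast=0
  slow == fast at node 0: cycle detected

Cycle: yes


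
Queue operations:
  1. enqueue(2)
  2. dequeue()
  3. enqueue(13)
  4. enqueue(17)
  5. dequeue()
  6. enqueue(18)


enqueue(2) -> [2]
dequeue()->2, []
enqueue(13) -> [13]
enqueue(17) -> [13, 17]
dequeue()->13, [17]
enqueue(18) -> [17, 18]

Final queue: [17, 18]


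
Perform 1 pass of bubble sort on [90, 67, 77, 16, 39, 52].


Initial: [90, 67, 77, 16, 39, 52]
Pass 1: [67, 77, 16, 39, 52, 90] (5 swaps)

After 1 pass: [67, 77, 16, 39, 52, 90]


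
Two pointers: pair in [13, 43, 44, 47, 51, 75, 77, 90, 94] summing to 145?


lo=0(13)+hi=8(94)=107
lo=1(43)+hi=8(94)=137
lo=2(44)+hi=8(94)=138
lo=3(47)+hi=8(94)=141
lo=4(51)+hi=8(94)=145

Yes: 51+94=145


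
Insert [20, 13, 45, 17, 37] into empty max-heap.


Insert 20: [20]
Insert 13: [20, 13]
Insert 45: [45, 13, 20]
Insert 17: [45, 17, 20, 13]
Insert 37: [45, 37, 20, 13, 17]

Final heap: [45, 37, 20, 13, 17]


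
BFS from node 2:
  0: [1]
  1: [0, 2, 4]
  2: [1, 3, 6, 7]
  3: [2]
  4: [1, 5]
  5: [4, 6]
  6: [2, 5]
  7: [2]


Visit 2, enqueue [1, 3, 6, 7]
Visit 1, enqueue [0, 4]
Visit 3, enqueue []
Visit 6, enqueue [5]
Visit 7, enqueue []
Visit 0, enqueue []
Visit 4, enqueue []
Visit 5, enqueue []

BFS order: [2, 1, 3, 6, 7, 0, 4, 5]


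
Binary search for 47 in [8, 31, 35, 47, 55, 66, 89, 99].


Step 1: lo=0, hi=7, mid=3, val=47

Found at index 3


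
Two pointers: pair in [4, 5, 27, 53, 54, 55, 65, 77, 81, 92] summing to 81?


lo=0(4)+hi=9(92)=96
lo=0(4)+hi=8(81)=85
lo=0(4)+hi=7(77)=81

Yes: 4+77=81


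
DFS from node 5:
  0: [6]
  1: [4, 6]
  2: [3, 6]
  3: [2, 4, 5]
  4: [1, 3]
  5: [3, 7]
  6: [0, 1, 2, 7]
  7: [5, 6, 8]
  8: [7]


Visit 5, push [7, 3]
Visit 3, push [4, 2]
Visit 2, push [6]
Visit 6, push [7, 1, 0]
Visit 0, push []
Visit 1, push [4]
Visit 4, push []
Visit 7, push [8]
Visit 8, push []

DFS order: [5, 3, 2, 6, 0, 1, 4, 7, 8]


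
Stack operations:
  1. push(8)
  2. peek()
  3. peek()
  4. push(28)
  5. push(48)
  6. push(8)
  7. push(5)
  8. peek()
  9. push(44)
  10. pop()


push(8) -> [8]
peek()->8
peek()->8
push(28) -> [8, 28]
push(48) -> [8, 28, 48]
push(8) -> [8, 28, 48, 8]
push(5) -> [8, 28, 48, 8, 5]
peek()->5
push(44) -> [8, 28, 48, 8, 5, 44]
pop()->44, [8, 28, 48, 8, 5]

Final stack: [8, 28, 48, 8, 5]


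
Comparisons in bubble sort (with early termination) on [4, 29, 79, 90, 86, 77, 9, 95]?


Algorithm: bubble sort (with early termination)
Input: [4, 29, 79, 90, 86, 77, 9, 95]
Sorted: [4, 9, 29, 77, 79, 86, 90, 95]

27


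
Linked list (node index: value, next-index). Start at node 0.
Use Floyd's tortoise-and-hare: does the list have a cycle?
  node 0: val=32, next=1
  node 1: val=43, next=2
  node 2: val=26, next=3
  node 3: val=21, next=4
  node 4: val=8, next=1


Floyd's tortoise (slow, +1) and hare (fast, +2):
  init: slow=0, fast=0
  step 1: slow=1, fast=2
  step 2: slow=2, fast=4
  step 3: slow=3, fast=2
  step 4: slow=4, fast=4
  slow == fast at node 4: cycle detected

Cycle: yes


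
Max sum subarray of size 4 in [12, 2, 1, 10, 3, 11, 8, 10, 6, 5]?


[0:4]: 25
[1:5]: 16
[2:6]: 25
[3:7]: 32
[4:8]: 32
[5:9]: 35
[6:10]: 29

Max: 35 at [5:9]


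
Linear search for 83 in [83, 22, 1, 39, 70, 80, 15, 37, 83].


i=0: 83==83 found!

Found at 0, 1 comps


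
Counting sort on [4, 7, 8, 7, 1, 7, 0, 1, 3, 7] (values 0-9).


Input: [4, 7, 8, 7, 1, 7, 0, 1, 3, 7]
Counts: [1, 2, 0, 1, 1, 0, 0, 4, 1, 0]

Sorted: [0, 1, 1, 3, 4, 7, 7, 7, 7, 8]


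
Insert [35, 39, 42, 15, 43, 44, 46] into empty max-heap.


Insert 35: [35]
Insert 39: [39, 35]
Insert 42: [42, 35, 39]
Insert 15: [42, 35, 39, 15]
Insert 43: [43, 42, 39, 15, 35]
Insert 44: [44, 42, 43, 15, 35, 39]
Insert 46: [46, 42, 44, 15, 35, 39, 43]

Final heap: [46, 42, 44, 15, 35, 39, 43]


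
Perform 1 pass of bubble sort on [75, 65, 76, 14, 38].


Initial: [75, 65, 76, 14, 38]
Pass 1: [65, 75, 14, 38, 76] (3 swaps)

After 1 pass: [65, 75, 14, 38, 76]


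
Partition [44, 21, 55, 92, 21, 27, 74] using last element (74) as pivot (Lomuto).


Pivot: 74
  44 <= 74: advance i (no swap)
  21 <= 74: advance i (no swap)
  55 <= 74: advance i (no swap)
  21 <= 74: swap -> [44, 21, 55, 21, 92, 27, 74]
  27 <= 74: swap -> [44, 21, 55, 21, 27, 92, 74]
Place pivot at 5: [44, 21, 55, 21, 27, 74, 92]

Partitioned: [44, 21, 55, 21, 27, 74, 92]


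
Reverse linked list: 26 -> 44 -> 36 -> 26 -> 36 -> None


Step 1: curr=26, set curr.next=prev(None) | reversed so far: 26
Step 2: curr=44, set curr.next=prev(26) | reversed so far: 44 -> 26
Step 3: curr=36, set curr.next=prev(44) | reversed so far: 36 -> 44 -> 26
Step 4: curr=26, set curr.next=prev(36) | reversed so far: 26 -> 36 -> 44 -> 26
Step 5: curr=36, set curr.next=prev(26) | reversed so far: 36 -> 26 -> 36 -> 44 -> 26

36 -> 26 -> 36 -> 44 -> 26 -> None


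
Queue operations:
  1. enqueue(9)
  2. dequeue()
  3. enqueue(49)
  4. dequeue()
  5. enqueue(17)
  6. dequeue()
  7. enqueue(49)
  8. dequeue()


enqueue(9) -> [9]
dequeue()->9, []
enqueue(49) -> [49]
dequeue()->49, []
enqueue(17) -> [17]
dequeue()->17, []
enqueue(49) -> [49]
dequeue()->49, []

Final queue: []


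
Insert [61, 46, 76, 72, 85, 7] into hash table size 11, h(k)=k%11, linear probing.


Insert 61: h=6 -> slot 6
Insert 46: h=2 -> slot 2
Insert 76: h=10 -> slot 10
Insert 72: h=6, 1 probes -> slot 7
Insert 85: h=8 -> slot 8
Insert 7: h=7, 2 probes -> slot 9

Table: [None, None, 46, None, None, None, 61, 72, 85, 7, 76]


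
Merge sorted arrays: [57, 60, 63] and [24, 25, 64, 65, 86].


Take 24 from B
Take 25 from B
Take 57 from A
Take 60 from A
Take 63 from A

Merged: [24, 25, 57, 60, 63, 64, 65, 86]


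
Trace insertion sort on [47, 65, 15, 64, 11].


Initial: [47, 65, 15, 64, 11]
Insert 65: [47, 65, 15, 64, 11]
Insert 15: [15, 47, 65, 64, 11]
Insert 64: [15, 47, 64, 65, 11]
Insert 11: [11, 15, 47, 64, 65]

Sorted: [11, 15, 47, 64, 65]


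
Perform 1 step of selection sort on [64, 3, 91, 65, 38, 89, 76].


Initial: [64, 3, 91, 65, 38, 89, 76]
Step 1: min=3 at 1
  Swap: [3, 64, 91, 65, 38, 89, 76]

After 1 step: [3, 64, 91, 65, 38, 89, 76]


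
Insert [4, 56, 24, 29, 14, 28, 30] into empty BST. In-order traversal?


Insert 4: root
Insert 56: R from 4
Insert 24: R from 4 -> L from 56
Insert 29: R from 4 -> L from 56 -> R from 24
Insert 14: R from 4 -> L from 56 -> L from 24
Insert 28: R from 4 -> L from 56 -> R from 24 -> L from 29
Insert 30: R from 4 -> L from 56 -> R from 24 -> R from 29

In-order: [4, 14, 24, 28, 29, 30, 56]


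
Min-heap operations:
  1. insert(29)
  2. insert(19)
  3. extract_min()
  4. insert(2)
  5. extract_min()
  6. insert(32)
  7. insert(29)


insert(29) -> [29]
insert(19) -> [19, 29]
extract_min()->19, [29]
insert(2) -> [2, 29]
extract_min()->2, [29]
insert(32) -> [29, 32]
insert(29) -> [29, 32, 29]

Final heap: [29, 32, 29]


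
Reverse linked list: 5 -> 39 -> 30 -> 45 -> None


Step 1: curr=5, set curr.next=prev(None) | reversed so far: 5
Step 2: curr=39, set curr.next=prev(5) | reversed so far: 39 -> 5
Step 3: curr=30, set curr.next=prev(39) | reversed so far: 30 -> 39 -> 5
Step 4: curr=45, set curr.next=prev(30) | reversed so far: 45 -> 30 -> 39 -> 5

45 -> 30 -> 39 -> 5 -> None


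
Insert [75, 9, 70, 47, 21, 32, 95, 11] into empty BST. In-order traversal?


Insert 75: root
Insert 9: L from 75
Insert 70: L from 75 -> R from 9
Insert 47: L from 75 -> R from 9 -> L from 70
Insert 21: L from 75 -> R from 9 -> L from 70 -> L from 47
Insert 32: L from 75 -> R from 9 -> L from 70 -> L from 47 -> R from 21
Insert 95: R from 75
Insert 11: L from 75 -> R from 9 -> L from 70 -> L from 47 -> L from 21

In-order: [9, 11, 21, 32, 47, 70, 75, 95]


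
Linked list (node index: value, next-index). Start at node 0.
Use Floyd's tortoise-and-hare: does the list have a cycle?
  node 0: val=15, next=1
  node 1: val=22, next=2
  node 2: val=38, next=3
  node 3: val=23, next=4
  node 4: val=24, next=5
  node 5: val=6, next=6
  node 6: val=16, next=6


Floyd's tortoise (slow, +1) and hare (fast, +2):
  init: slow=0, fast=0
  step 1: slow=1, fast=2
  step 2: slow=2, fast=4
  step 3: slow=3, fast=6
  step 4: slow=4, fast=6
  step 5: slow=5, fast=6
  step 6: slow=6, fast=6
  slow == fast at node 6: cycle detected

Cycle: yes


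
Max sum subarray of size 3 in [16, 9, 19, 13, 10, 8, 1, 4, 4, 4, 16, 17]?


[0:3]: 44
[1:4]: 41
[2:5]: 42
[3:6]: 31
[4:7]: 19
[5:8]: 13
[6:9]: 9
[7:10]: 12
[8:11]: 24
[9:12]: 37

Max: 44 at [0:3]


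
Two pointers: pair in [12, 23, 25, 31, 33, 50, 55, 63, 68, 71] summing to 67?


lo=0(12)+hi=9(71)=83
lo=0(12)+hi=8(68)=80
lo=0(12)+hi=7(63)=75
lo=0(12)+hi=6(55)=67

Yes: 12+55=67


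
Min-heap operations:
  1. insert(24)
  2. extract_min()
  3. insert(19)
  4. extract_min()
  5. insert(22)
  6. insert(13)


insert(24) -> [24]
extract_min()->24, []
insert(19) -> [19]
extract_min()->19, []
insert(22) -> [22]
insert(13) -> [13, 22]

Final heap: [13, 22]


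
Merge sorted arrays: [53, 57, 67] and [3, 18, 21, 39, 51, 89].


Take 3 from B
Take 18 from B
Take 21 from B
Take 39 from B
Take 51 from B
Take 53 from A
Take 57 from A
Take 67 from A

Merged: [3, 18, 21, 39, 51, 53, 57, 67, 89]


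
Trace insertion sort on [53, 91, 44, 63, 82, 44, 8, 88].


Initial: [53, 91, 44, 63, 82, 44, 8, 88]
Insert 91: [53, 91, 44, 63, 82, 44, 8, 88]
Insert 44: [44, 53, 91, 63, 82, 44, 8, 88]
Insert 63: [44, 53, 63, 91, 82, 44, 8, 88]
Insert 82: [44, 53, 63, 82, 91, 44, 8, 88]
Insert 44: [44, 44, 53, 63, 82, 91, 8, 88]
Insert 8: [8, 44, 44, 53, 63, 82, 91, 88]
Insert 88: [8, 44, 44, 53, 63, 82, 88, 91]

Sorted: [8, 44, 44, 53, 63, 82, 88, 91]


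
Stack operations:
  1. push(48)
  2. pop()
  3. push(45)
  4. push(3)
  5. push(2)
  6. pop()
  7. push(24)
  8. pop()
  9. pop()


push(48) -> [48]
pop()->48, []
push(45) -> [45]
push(3) -> [45, 3]
push(2) -> [45, 3, 2]
pop()->2, [45, 3]
push(24) -> [45, 3, 24]
pop()->24, [45, 3]
pop()->3, [45]

Final stack: [45]


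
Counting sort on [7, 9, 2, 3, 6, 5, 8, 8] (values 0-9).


Input: [7, 9, 2, 3, 6, 5, 8, 8]
Counts: [0, 0, 1, 1, 0, 1, 1, 1, 2, 1]

Sorted: [2, 3, 5, 6, 7, 8, 8, 9]


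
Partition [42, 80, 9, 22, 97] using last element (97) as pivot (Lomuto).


Pivot: 97
  42 <= 97: advance i (no swap)
  80 <= 97: advance i (no swap)
  9 <= 97: advance i (no swap)
  22 <= 97: advance i (no swap)
Place pivot at 4: [42, 80, 9, 22, 97]

Partitioned: [42, 80, 9, 22, 97]


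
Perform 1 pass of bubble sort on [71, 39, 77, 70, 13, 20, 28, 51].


Initial: [71, 39, 77, 70, 13, 20, 28, 51]
Pass 1: [39, 71, 70, 13, 20, 28, 51, 77] (6 swaps)

After 1 pass: [39, 71, 70, 13, 20, 28, 51, 77]


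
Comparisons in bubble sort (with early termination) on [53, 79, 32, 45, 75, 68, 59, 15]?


Algorithm: bubble sort (with early termination)
Input: [53, 79, 32, 45, 75, 68, 59, 15]
Sorted: [15, 32, 45, 53, 59, 68, 75, 79]

28


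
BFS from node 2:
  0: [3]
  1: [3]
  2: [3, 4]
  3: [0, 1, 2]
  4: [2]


Visit 2, enqueue [3, 4]
Visit 3, enqueue [0, 1]
Visit 4, enqueue []
Visit 0, enqueue []
Visit 1, enqueue []

BFS order: [2, 3, 4, 0, 1]


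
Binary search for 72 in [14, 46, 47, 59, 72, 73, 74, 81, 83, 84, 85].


Step 1: lo=0, hi=10, mid=5, val=73
Step 2: lo=0, hi=4, mid=2, val=47
Step 3: lo=3, hi=4, mid=3, val=59
Step 4: lo=4, hi=4, mid=4, val=72

Found at index 4


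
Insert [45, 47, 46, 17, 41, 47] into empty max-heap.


Insert 45: [45]
Insert 47: [47, 45]
Insert 46: [47, 45, 46]
Insert 17: [47, 45, 46, 17]
Insert 41: [47, 45, 46, 17, 41]
Insert 47: [47, 45, 47, 17, 41, 46]

Final heap: [47, 45, 47, 17, 41, 46]


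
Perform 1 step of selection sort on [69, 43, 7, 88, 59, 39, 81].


Initial: [69, 43, 7, 88, 59, 39, 81]
Step 1: min=7 at 2
  Swap: [7, 43, 69, 88, 59, 39, 81]

After 1 step: [7, 43, 69, 88, 59, 39, 81]


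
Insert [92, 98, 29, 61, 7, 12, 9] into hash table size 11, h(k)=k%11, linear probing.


Insert 92: h=4 -> slot 4
Insert 98: h=10 -> slot 10
Insert 29: h=7 -> slot 7
Insert 61: h=6 -> slot 6
Insert 7: h=7, 1 probes -> slot 8
Insert 12: h=1 -> slot 1
Insert 9: h=9 -> slot 9

Table: [None, 12, None, None, 92, None, 61, 29, 7, 9, 98]


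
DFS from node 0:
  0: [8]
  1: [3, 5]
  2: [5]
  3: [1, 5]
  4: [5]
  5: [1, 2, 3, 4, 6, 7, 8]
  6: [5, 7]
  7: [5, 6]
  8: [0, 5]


Visit 0, push [8]
Visit 8, push [5]
Visit 5, push [7, 6, 4, 3, 2, 1]
Visit 1, push [3]
Visit 3, push []
Visit 2, push []
Visit 4, push []
Visit 6, push [7]
Visit 7, push []

DFS order: [0, 8, 5, 1, 3, 2, 4, 6, 7]


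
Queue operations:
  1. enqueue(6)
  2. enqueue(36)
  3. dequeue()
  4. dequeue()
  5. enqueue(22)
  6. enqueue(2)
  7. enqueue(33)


enqueue(6) -> [6]
enqueue(36) -> [6, 36]
dequeue()->6, [36]
dequeue()->36, []
enqueue(22) -> [22]
enqueue(2) -> [22, 2]
enqueue(33) -> [22, 2, 33]

Final queue: [22, 2, 33]


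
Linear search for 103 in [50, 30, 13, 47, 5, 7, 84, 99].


i=0: 50!=103
i=1: 30!=103
i=2: 13!=103
i=3: 47!=103
i=4: 5!=103
i=5: 7!=103
i=6: 84!=103
i=7: 99!=103

Not found, 8 comps


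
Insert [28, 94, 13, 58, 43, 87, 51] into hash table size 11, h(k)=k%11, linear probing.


Insert 28: h=6 -> slot 6
Insert 94: h=6, 1 probes -> slot 7
Insert 13: h=2 -> slot 2
Insert 58: h=3 -> slot 3
Insert 43: h=10 -> slot 10
Insert 87: h=10, 1 probes -> slot 0
Insert 51: h=7, 1 probes -> slot 8

Table: [87, None, 13, 58, None, None, 28, 94, 51, None, 43]


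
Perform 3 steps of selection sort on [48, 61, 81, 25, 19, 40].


Initial: [48, 61, 81, 25, 19, 40]
Step 1: min=19 at 4
  Swap: [19, 61, 81, 25, 48, 40]
Step 2: min=25 at 3
  Swap: [19, 25, 81, 61, 48, 40]
Step 3: min=40 at 5
  Swap: [19, 25, 40, 61, 48, 81]

After 3 steps: [19, 25, 40, 61, 48, 81]


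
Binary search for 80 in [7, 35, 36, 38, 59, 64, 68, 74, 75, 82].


Step 1: lo=0, hi=9, mid=4, val=59
Step 2: lo=5, hi=9, mid=7, val=74
Step 3: lo=8, hi=9, mid=8, val=75
Step 4: lo=9, hi=9, mid=9, val=82

Not found


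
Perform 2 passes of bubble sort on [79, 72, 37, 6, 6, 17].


Initial: [79, 72, 37, 6, 6, 17]
Pass 1: [72, 37, 6, 6, 17, 79] (5 swaps)
Pass 2: [37, 6, 6, 17, 72, 79] (4 swaps)

After 2 passes: [37, 6, 6, 17, 72, 79]


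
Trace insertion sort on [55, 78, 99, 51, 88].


Initial: [55, 78, 99, 51, 88]
Insert 78: [55, 78, 99, 51, 88]
Insert 99: [55, 78, 99, 51, 88]
Insert 51: [51, 55, 78, 99, 88]
Insert 88: [51, 55, 78, 88, 99]

Sorted: [51, 55, 78, 88, 99]


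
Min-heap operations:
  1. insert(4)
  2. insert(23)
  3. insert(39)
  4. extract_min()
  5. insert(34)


insert(4) -> [4]
insert(23) -> [4, 23]
insert(39) -> [4, 23, 39]
extract_min()->4, [23, 39]
insert(34) -> [23, 39, 34]

Final heap: [23, 39, 34]


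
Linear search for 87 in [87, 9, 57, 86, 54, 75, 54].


i=0: 87==87 found!

Found at 0, 1 comps


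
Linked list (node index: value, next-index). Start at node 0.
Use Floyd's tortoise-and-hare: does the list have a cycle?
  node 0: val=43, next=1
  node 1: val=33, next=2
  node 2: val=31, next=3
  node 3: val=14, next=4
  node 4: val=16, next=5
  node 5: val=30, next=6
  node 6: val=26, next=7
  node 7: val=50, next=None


Floyd's tortoise (slow, +1) and hare (fast, +2):
  init: slow=0, fast=0
  step 1: slow=1, fast=2
  step 2: slow=2, fast=4
  step 3: slow=3, fast=6
  step 4: fast 6->7->None, no cycle

Cycle: no


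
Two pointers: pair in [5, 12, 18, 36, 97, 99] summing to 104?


lo=0(5)+hi=5(99)=104

Yes: 5+99=104


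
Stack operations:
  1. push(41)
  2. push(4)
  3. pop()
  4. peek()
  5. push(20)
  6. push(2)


push(41) -> [41]
push(4) -> [41, 4]
pop()->4, [41]
peek()->41
push(20) -> [41, 20]
push(2) -> [41, 20, 2]

Final stack: [41, 20, 2]


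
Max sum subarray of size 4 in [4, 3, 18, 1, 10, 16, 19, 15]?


[0:4]: 26
[1:5]: 32
[2:6]: 45
[3:7]: 46
[4:8]: 60

Max: 60 at [4:8]


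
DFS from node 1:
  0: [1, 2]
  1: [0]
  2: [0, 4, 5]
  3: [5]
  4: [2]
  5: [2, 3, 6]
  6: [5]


Visit 1, push [0]
Visit 0, push [2]
Visit 2, push [5, 4]
Visit 4, push []
Visit 5, push [6, 3]
Visit 3, push []
Visit 6, push []

DFS order: [1, 0, 2, 4, 5, 3, 6]


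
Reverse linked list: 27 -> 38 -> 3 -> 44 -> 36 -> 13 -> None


Step 1: curr=27, set curr.next=prev(None) | reversed so far: 27
Step 2: curr=38, set curr.next=prev(27) | reversed so far: 38 -> 27
Step 3: curr=3, set curr.next=prev(38) | reversed so far: 3 -> 38 -> 27
Step 4: curr=44, set curr.next=prev(3) | reversed so far: 44 -> 3 -> 38 -> 27
Step 5: curr=36, set curr.next=prev(44) | reversed so far: 36 -> 44 -> 3 -> 38 -> 27
Step 6: curr=13, set curr.next=prev(36) | reversed so far: 13 -> 36 -> 44 -> 3 -> 38 -> 27

13 -> 36 -> 44 -> 3 -> 38 -> 27 -> None


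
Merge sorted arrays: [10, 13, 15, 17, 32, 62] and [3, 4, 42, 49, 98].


Take 3 from B
Take 4 from B
Take 10 from A
Take 13 from A
Take 15 from A
Take 17 from A
Take 32 from A
Take 42 from B
Take 49 from B
Take 62 from A

Merged: [3, 4, 10, 13, 15, 17, 32, 42, 49, 62, 98]


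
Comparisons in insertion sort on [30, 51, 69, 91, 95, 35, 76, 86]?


Algorithm: insertion sort
Input: [30, 51, 69, 91, 95, 35, 76, 86]
Sorted: [30, 35, 51, 69, 76, 86, 91, 95]

15


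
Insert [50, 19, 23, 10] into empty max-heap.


Insert 50: [50]
Insert 19: [50, 19]
Insert 23: [50, 19, 23]
Insert 10: [50, 19, 23, 10]

Final heap: [50, 19, 23, 10]


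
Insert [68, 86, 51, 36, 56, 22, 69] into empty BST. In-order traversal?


Insert 68: root
Insert 86: R from 68
Insert 51: L from 68
Insert 36: L from 68 -> L from 51
Insert 56: L from 68 -> R from 51
Insert 22: L from 68 -> L from 51 -> L from 36
Insert 69: R from 68 -> L from 86

In-order: [22, 36, 51, 56, 68, 69, 86]


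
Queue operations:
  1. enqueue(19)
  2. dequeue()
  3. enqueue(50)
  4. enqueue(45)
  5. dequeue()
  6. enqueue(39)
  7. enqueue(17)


enqueue(19) -> [19]
dequeue()->19, []
enqueue(50) -> [50]
enqueue(45) -> [50, 45]
dequeue()->50, [45]
enqueue(39) -> [45, 39]
enqueue(17) -> [45, 39, 17]

Final queue: [45, 39, 17]


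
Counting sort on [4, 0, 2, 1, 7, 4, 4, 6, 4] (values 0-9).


Input: [4, 0, 2, 1, 7, 4, 4, 6, 4]
Counts: [1, 1, 1, 0, 4, 0, 1, 1, 0, 0]

Sorted: [0, 1, 2, 4, 4, 4, 4, 6, 7]


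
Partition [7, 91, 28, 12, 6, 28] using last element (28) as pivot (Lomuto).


Pivot: 28
  7 <= 28: advance i (no swap)
  28 <= 28: swap -> [7, 28, 91, 12, 6, 28]
  12 <= 28: swap -> [7, 28, 12, 91, 6, 28]
  6 <= 28: swap -> [7, 28, 12, 6, 91, 28]
Place pivot at 4: [7, 28, 12, 6, 28, 91]

Partitioned: [7, 28, 12, 6, 28, 91]


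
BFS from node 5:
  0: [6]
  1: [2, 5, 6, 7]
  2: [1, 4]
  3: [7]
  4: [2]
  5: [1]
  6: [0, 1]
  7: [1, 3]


Visit 5, enqueue [1]
Visit 1, enqueue [2, 6, 7]
Visit 2, enqueue [4]
Visit 6, enqueue [0]
Visit 7, enqueue [3]
Visit 4, enqueue []
Visit 0, enqueue []
Visit 3, enqueue []

BFS order: [5, 1, 2, 6, 7, 4, 0, 3]


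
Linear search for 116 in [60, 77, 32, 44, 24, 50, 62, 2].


i=0: 60!=116
i=1: 77!=116
i=2: 32!=116
i=3: 44!=116
i=4: 24!=116
i=5: 50!=116
i=6: 62!=116
i=7: 2!=116

Not found, 8 comps


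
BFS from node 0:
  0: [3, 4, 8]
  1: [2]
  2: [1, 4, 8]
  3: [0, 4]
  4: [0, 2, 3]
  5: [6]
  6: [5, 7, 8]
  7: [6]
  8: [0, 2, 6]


Visit 0, enqueue [3, 4, 8]
Visit 3, enqueue []
Visit 4, enqueue [2]
Visit 8, enqueue [6]
Visit 2, enqueue [1]
Visit 6, enqueue [5, 7]
Visit 1, enqueue []
Visit 5, enqueue []
Visit 7, enqueue []

BFS order: [0, 3, 4, 8, 2, 6, 1, 5, 7]


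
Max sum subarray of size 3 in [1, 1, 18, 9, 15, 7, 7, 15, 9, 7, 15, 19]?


[0:3]: 20
[1:4]: 28
[2:5]: 42
[3:6]: 31
[4:7]: 29
[5:8]: 29
[6:9]: 31
[7:10]: 31
[8:11]: 31
[9:12]: 41

Max: 42 at [2:5]


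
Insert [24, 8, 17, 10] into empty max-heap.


Insert 24: [24]
Insert 8: [24, 8]
Insert 17: [24, 8, 17]
Insert 10: [24, 10, 17, 8]

Final heap: [24, 10, 17, 8]


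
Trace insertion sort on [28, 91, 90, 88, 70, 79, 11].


Initial: [28, 91, 90, 88, 70, 79, 11]
Insert 91: [28, 91, 90, 88, 70, 79, 11]
Insert 90: [28, 90, 91, 88, 70, 79, 11]
Insert 88: [28, 88, 90, 91, 70, 79, 11]
Insert 70: [28, 70, 88, 90, 91, 79, 11]
Insert 79: [28, 70, 79, 88, 90, 91, 11]
Insert 11: [11, 28, 70, 79, 88, 90, 91]

Sorted: [11, 28, 70, 79, 88, 90, 91]


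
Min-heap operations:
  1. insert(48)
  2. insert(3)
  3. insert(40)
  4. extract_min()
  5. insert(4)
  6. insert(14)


insert(48) -> [48]
insert(3) -> [3, 48]
insert(40) -> [3, 48, 40]
extract_min()->3, [40, 48]
insert(4) -> [4, 48, 40]
insert(14) -> [4, 14, 40, 48]

Final heap: [4, 14, 40, 48]


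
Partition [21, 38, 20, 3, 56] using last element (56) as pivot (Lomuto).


Pivot: 56
  21 <= 56: advance i (no swap)
  38 <= 56: advance i (no swap)
  20 <= 56: advance i (no swap)
  3 <= 56: advance i (no swap)
Place pivot at 4: [21, 38, 20, 3, 56]

Partitioned: [21, 38, 20, 3, 56]


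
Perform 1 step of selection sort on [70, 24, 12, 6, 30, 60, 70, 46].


Initial: [70, 24, 12, 6, 30, 60, 70, 46]
Step 1: min=6 at 3
  Swap: [6, 24, 12, 70, 30, 60, 70, 46]

After 1 step: [6, 24, 12, 70, 30, 60, 70, 46]


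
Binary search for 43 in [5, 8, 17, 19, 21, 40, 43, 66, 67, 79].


Step 1: lo=0, hi=9, mid=4, val=21
Step 2: lo=5, hi=9, mid=7, val=66
Step 3: lo=5, hi=6, mid=5, val=40
Step 4: lo=6, hi=6, mid=6, val=43

Found at index 6


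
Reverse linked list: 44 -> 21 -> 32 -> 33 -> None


Step 1: curr=44, set curr.next=prev(None) | reversed so far: 44
Step 2: curr=21, set curr.next=prev(44) | reversed so far: 21 -> 44
Step 3: curr=32, set curr.next=prev(21) | reversed so far: 32 -> 21 -> 44
Step 4: curr=33, set curr.next=prev(32) | reversed so far: 33 -> 32 -> 21 -> 44

33 -> 32 -> 21 -> 44 -> None


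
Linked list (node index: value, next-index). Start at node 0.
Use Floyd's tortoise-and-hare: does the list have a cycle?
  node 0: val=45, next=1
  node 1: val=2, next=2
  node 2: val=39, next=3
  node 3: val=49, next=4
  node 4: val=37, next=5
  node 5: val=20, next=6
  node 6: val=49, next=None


Floyd's tortoise (slow, +1) and hare (fast, +2):
  init: slow=0, fast=0
  step 1: slow=1, fast=2
  step 2: slow=2, fast=4
  step 3: slow=3, fast=6
  step 4: fast -> None, no cycle

Cycle: no


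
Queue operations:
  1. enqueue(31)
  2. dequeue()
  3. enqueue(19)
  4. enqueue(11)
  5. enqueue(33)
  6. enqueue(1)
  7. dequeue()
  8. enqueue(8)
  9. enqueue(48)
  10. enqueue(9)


enqueue(31) -> [31]
dequeue()->31, []
enqueue(19) -> [19]
enqueue(11) -> [19, 11]
enqueue(33) -> [19, 11, 33]
enqueue(1) -> [19, 11, 33, 1]
dequeue()->19, [11, 33, 1]
enqueue(8) -> [11, 33, 1, 8]
enqueue(48) -> [11, 33, 1, 8, 48]
enqueue(9) -> [11, 33, 1, 8, 48, 9]

Final queue: [11, 33, 1, 8, 48, 9]


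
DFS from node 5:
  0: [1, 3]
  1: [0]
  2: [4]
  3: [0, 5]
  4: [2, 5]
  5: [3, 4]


Visit 5, push [4, 3]
Visit 3, push [0]
Visit 0, push [1]
Visit 1, push []
Visit 4, push [2]
Visit 2, push []

DFS order: [5, 3, 0, 1, 4, 2]


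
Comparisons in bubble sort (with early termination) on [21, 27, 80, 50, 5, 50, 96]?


Algorithm: bubble sort (with early termination)
Input: [21, 27, 80, 50, 5, 50, 96]
Sorted: [5, 21, 27, 50, 50, 80, 96]

20


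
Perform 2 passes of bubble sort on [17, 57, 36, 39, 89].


Initial: [17, 57, 36, 39, 89]
Pass 1: [17, 36, 39, 57, 89] (2 swaps)
Pass 2: [17, 36, 39, 57, 89] (0 swaps)

After 2 passes: [17, 36, 39, 57, 89]


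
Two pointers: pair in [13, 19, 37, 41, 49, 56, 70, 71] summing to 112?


lo=0(13)+hi=7(71)=84
lo=1(19)+hi=7(71)=90
lo=2(37)+hi=7(71)=108
lo=3(41)+hi=7(71)=112

Yes: 41+71=112


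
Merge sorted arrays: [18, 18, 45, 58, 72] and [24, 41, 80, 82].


Take 18 from A
Take 18 from A
Take 24 from B
Take 41 from B
Take 45 from A
Take 58 from A
Take 72 from A

Merged: [18, 18, 24, 41, 45, 58, 72, 80, 82]


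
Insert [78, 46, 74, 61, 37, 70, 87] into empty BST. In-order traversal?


Insert 78: root
Insert 46: L from 78
Insert 74: L from 78 -> R from 46
Insert 61: L from 78 -> R from 46 -> L from 74
Insert 37: L from 78 -> L from 46
Insert 70: L from 78 -> R from 46 -> L from 74 -> R from 61
Insert 87: R from 78

In-order: [37, 46, 61, 70, 74, 78, 87]


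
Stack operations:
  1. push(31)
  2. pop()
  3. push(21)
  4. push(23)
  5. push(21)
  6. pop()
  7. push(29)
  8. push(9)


push(31) -> [31]
pop()->31, []
push(21) -> [21]
push(23) -> [21, 23]
push(21) -> [21, 23, 21]
pop()->21, [21, 23]
push(29) -> [21, 23, 29]
push(9) -> [21, 23, 29, 9]

Final stack: [21, 23, 29, 9]


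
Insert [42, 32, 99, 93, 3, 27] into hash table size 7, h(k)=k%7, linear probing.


Insert 42: h=0 -> slot 0
Insert 32: h=4 -> slot 4
Insert 99: h=1 -> slot 1
Insert 93: h=2 -> slot 2
Insert 3: h=3 -> slot 3
Insert 27: h=6 -> slot 6

Table: [42, 99, 93, 3, 32, None, 27]


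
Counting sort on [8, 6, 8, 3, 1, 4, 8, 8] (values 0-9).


Input: [8, 6, 8, 3, 1, 4, 8, 8]
Counts: [0, 1, 0, 1, 1, 0, 1, 0, 4, 0]

Sorted: [1, 3, 4, 6, 8, 8, 8, 8]


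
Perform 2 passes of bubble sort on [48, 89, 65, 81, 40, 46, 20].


Initial: [48, 89, 65, 81, 40, 46, 20]
Pass 1: [48, 65, 81, 40, 46, 20, 89] (5 swaps)
Pass 2: [48, 65, 40, 46, 20, 81, 89] (3 swaps)

After 2 passes: [48, 65, 40, 46, 20, 81, 89]


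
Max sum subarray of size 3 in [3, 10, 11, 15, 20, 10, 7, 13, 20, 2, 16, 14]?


[0:3]: 24
[1:4]: 36
[2:5]: 46
[3:6]: 45
[4:7]: 37
[5:8]: 30
[6:9]: 40
[7:10]: 35
[8:11]: 38
[9:12]: 32

Max: 46 at [2:5]


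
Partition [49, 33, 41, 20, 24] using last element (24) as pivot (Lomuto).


Pivot: 24
  20 <= 24: swap -> [20, 33, 41, 49, 24]
Place pivot at 1: [20, 24, 41, 49, 33]

Partitioned: [20, 24, 41, 49, 33]


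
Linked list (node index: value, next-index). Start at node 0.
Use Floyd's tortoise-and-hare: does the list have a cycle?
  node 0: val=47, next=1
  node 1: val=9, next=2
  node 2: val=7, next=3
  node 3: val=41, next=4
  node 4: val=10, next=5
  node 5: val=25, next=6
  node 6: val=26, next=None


Floyd's tortoise (slow, +1) and hare (fast, +2):
  init: slow=0, fast=0
  step 1: slow=1, fast=2
  step 2: slow=2, fast=4
  step 3: slow=3, fast=6
  step 4: fast -> None, no cycle

Cycle: no


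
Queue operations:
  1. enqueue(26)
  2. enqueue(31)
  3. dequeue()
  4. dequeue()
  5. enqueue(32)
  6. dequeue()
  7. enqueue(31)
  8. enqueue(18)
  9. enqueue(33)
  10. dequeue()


enqueue(26) -> [26]
enqueue(31) -> [26, 31]
dequeue()->26, [31]
dequeue()->31, []
enqueue(32) -> [32]
dequeue()->32, []
enqueue(31) -> [31]
enqueue(18) -> [31, 18]
enqueue(33) -> [31, 18, 33]
dequeue()->31, [18, 33]

Final queue: [18, 33]


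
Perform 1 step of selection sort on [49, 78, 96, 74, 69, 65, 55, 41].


Initial: [49, 78, 96, 74, 69, 65, 55, 41]
Step 1: min=41 at 7
  Swap: [41, 78, 96, 74, 69, 65, 55, 49]

After 1 step: [41, 78, 96, 74, 69, 65, 55, 49]


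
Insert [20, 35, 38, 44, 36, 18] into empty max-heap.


Insert 20: [20]
Insert 35: [35, 20]
Insert 38: [38, 20, 35]
Insert 44: [44, 38, 35, 20]
Insert 36: [44, 38, 35, 20, 36]
Insert 18: [44, 38, 35, 20, 36, 18]

Final heap: [44, 38, 35, 20, 36, 18]


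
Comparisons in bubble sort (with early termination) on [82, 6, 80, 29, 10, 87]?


Algorithm: bubble sort (with early termination)
Input: [82, 6, 80, 29, 10, 87]
Sorted: [6, 10, 29, 80, 82, 87]

14


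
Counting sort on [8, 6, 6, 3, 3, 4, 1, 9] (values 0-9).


Input: [8, 6, 6, 3, 3, 4, 1, 9]
Counts: [0, 1, 0, 2, 1, 0, 2, 0, 1, 1]

Sorted: [1, 3, 3, 4, 6, 6, 8, 9]


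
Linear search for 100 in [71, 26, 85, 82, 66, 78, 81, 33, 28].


i=0: 71!=100
i=1: 26!=100
i=2: 85!=100
i=3: 82!=100
i=4: 66!=100
i=5: 78!=100
i=6: 81!=100
i=7: 33!=100
i=8: 28!=100

Not found, 9 comps


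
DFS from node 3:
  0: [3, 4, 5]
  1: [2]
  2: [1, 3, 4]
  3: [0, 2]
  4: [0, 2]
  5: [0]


Visit 3, push [2, 0]
Visit 0, push [5, 4]
Visit 4, push [2]
Visit 2, push [1]
Visit 1, push []
Visit 5, push []

DFS order: [3, 0, 4, 2, 1, 5]


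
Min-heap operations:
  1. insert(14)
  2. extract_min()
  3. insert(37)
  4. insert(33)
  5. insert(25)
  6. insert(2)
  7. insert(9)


insert(14) -> [14]
extract_min()->14, []
insert(37) -> [37]
insert(33) -> [33, 37]
insert(25) -> [25, 37, 33]
insert(2) -> [2, 25, 33, 37]
insert(9) -> [2, 9, 33, 37, 25]

Final heap: [2, 9, 33, 37, 25]


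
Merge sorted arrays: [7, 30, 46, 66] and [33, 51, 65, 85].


Take 7 from A
Take 30 from A
Take 33 from B
Take 46 from A
Take 51 from B
Take 65 from B
Take 66 from A

Merged: [7, 30, 33, 46, 51, 65, 66, 85]


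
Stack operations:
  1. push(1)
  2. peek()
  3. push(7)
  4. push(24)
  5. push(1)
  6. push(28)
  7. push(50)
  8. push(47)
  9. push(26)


push(1) -> [1]
peek()->1
push(7) -> [1, 7]
push(24) -> [1, 7, 24]
push(1) -> [1, 7, 24, 1]
push(28) -> [1, 7, 24, 1, 28]
push(50) -> [1, 7, 24, 1, 28, 50]
push(47) -> [1, 7, 24, 1, 28, 50, 47]
push(26) -> [1, 7, 24, 1, 28, 50, 47, 26]

Final stack: [1, 7, 24, 1, 28, 50, 47, 26]


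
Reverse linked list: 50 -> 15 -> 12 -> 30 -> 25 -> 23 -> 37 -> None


Step 1: curr=50, set curr.next=prev(None) | reversed so far: 50
Step 2: curr=15, set curr.next=prev(50) | reversed so far: 15 -> 50
Step 3: curr=12, set curr.next=prev(15) | reversed so far: 12 -> 15 -> 50
Step 4: curr=30, set curr.next=prev(12) | reversed so far: 30 -> 12 -> 15 -> 50
Step 5: curr=25, set curr.next=prev(30) | reversed so far: 25 -> 30 -> 12 -> 15 -> 50
Step 6: curr=23, set curr.next=prev(25) | reversed so far: 23 -> 25 -> 30 -> 12 -> 15 -> 50
Step 7: curr=37, set curr.next=prev(23) | reversed so far: 37 -> 23 -> 25 -> 30 -> 12 -> 15 -> 50

37 -> 23 -> 25 -> 30 -> 12 -> 15 -> 50 -> None


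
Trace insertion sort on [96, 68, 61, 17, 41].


Initial: [96, 68, 61, 17, 41]
Insert 68: [68, 96, 61, 17, 41]
Insert 61: [61, 68, 96, 17, 41]
Insert 17: [17, 61, 68, 96, 41]
Insert 41: [17, 41, 61, 68, 96]

Sorted: [17, 41, 61, 68, 96]


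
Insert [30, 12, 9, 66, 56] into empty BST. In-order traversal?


Insert 30: root
Insert 12: L from 30
Insert 9: L from 30 -> L from 12
Insert 66: R from 30
Insert 56: R from 30 -> L from 66

In-order: [9, 12, 30, 56, 66]


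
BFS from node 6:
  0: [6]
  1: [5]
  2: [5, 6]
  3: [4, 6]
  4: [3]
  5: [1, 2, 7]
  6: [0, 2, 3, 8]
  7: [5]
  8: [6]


Visit 6, enqueue [0, 2, 3, 8]
Visit 0, enqueue []
Visit 2, enqueue [5]
Visit 3, enqueue [4]
Visit 8, enqueue []
Visit 5, enqueue [1, 7]
Visit 4, enqueue []
Visit 1, enqueue []
Visit 7, enqueue []

BFS order: [6, 0, 2, 3, 8, 5, 4, 1, 7]


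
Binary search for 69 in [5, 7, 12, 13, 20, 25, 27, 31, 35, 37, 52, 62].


Step 1: lo=0, hi=11, mid=5, val=25
Step 2: lo=6, hi=11, mid=8, val=35
Step 3: lo=9, hi=11, mid=10, val=52
Step 4: lo=11, hi=11, mid=11, val=62

Not found


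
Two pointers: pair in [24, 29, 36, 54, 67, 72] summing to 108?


lo=0(24)+hi=5(72)=96
lo=1(29)+hi=5(72)=101
lo=2(36)+hi=5(72)=108

Yes: 36+72=108


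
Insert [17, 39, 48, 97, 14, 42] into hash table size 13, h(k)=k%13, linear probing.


Insert 17: h=4 -> slot 4
Insert 39: h=0 -> slot 0
Insert 48: h=9 -> slot 9
Insert 97: h=6 -> slot 6
Insert 14: h=1 -> slot 1
Insert 42: h=3 -> slot 3

Table: [39, 14, None, 42, 17, None, 97, None, None, 48, None, None, None]


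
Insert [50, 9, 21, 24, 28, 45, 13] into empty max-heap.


Insert 50: [50]
Insert 9: [50, 9]
Insert 21: [50, 9, 21]
Insert 24: [50, 24, 21, 9]
Insert 28: [50, 28, 21, 9, 24]
Insert 45: [50, 28, 45, 9, 24, 21]
Insert 13: [50, 28, 45, 9, 24, 21, 13]

Final heap: [50, 28, 45, 9, 24, 21, 13]


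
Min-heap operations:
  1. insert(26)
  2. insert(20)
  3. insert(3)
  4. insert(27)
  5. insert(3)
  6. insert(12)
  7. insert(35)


insert(26) -> [26]
insert(20) -> [20, 26]
insert(3) -> [3, 26, 20]
insert(27) -> [3, 26, 20, 27]
insert(3) -> [3, 3, 20, 27, 26]
insert(12) -> [3, 3, 12, 27, 26, 20]
insert(35) -> [3, 3, 12, 27, 26, 20, 35]

Final heap: [3, 3, 12, 27, 26, 20, 35]


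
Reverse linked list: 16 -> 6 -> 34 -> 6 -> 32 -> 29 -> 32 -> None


Step 1: curr=16, set curr.next=prev(None) | reversed so far: 16
Step 2: curr=6, set curr.next=prev(16) | reversed so far: 6 -> 16
Step 3: curr=34, set curr.next=prev(6) | reversed so far: 34 -> 6 -> 16
Step 4: curr=6, set curr.next=prev(34) | reversed so far: 6 -> 34 -> 6 -> 16
Step 5: curr=32, set curr.next=prev(6) | reversed so far: 32 -> 6 -> 34 -> 6 -> 16
Step 6: curr=29, set curr.next=prev(32) | reversed so far: 29 -> 32 -> 6 -> 34 -> 6 -> 16
Step 7: curr=32, set curr.next=prev(29) | reversed so far: 32 -> 29 -> 32 -> 6 -> 34 -> 6 -> 16

32 -> 29 -> 32 -> 6 -> 34 -> 6 -> 16 -> None


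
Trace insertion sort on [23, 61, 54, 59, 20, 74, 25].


Initial: [23, 61, 54, 59, 20, 74, 25]
Insert 61: [23, 61, 54, 59, 20, 74, 25]
Insert 54: [23, 54, 61, 59, 20, 74, 25]
Insert 59: [23, 54, 59, 61, 20, 74, 25]
Insert 20: [20, 23, 54, 59, 61, 74, 25]
Insert 74: [20, 23, 54, 59, 61, 74, 25]
Insert 25: [20, 23, 25, 54, 59, 61, 74]

Sorted: [20, 23, 25, 54, 59, 61, 74]


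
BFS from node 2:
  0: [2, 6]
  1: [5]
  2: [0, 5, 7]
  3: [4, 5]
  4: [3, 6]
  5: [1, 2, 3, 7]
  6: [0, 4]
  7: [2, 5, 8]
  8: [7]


Visit 2, enqueue [0, 5, 7]
Visit 0, enqueue [6]
Visit 5, enqueue [1, 3]
Visit 7, enqueue [8]
Visit 6, enqueue [4]
Visit 1, enqueue []
Visit 3, enqueue []
Visit 8, enqueue []
Visit 4, enqueue []

BFS order: [2, 0, 5, 7, 6, 1, 3, 8, 4]


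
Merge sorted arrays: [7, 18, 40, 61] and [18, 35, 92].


Take 7 from A
Take 18 from A
Take 18 from B
Take 35 from B
Take 40 from A
Take 61 from A

Merged: [7, 18, 18, 35, 40, 61, 92]


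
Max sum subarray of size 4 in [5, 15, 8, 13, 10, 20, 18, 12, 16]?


[0:4]: 41
[1:5]: 46
[2:6]: 51
[3:7]: 61
[4:8]: 60
[5:9]: 66

Max: 66 at [5:9]


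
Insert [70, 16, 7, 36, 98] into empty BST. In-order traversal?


Insert 70: root
Insert 16: L from 70
Insert 7: L from 70 -> L from 16
Insert 36: L from 70 -> R from 16
Insert 98: R from 70

In-order: [7, 16, 36, 70, 98]


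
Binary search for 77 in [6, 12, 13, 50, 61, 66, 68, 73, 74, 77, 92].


Step 1: lo=0, hi=10, mid=5, val=66
Step 2: lo=6, hi=10, mid=8, val=74
Step 3: lo=9, hi=10, mid=9, val=77

Found at index 9


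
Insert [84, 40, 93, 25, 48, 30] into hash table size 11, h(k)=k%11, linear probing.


Insert 84: h=7 -> slot 7
Insert 40: h=7, 1 probes -> slot 8
Insert 93: h=5 -> slot 5
Insert 25: h=3 -> slot 3
Insert 48: h=4 -> slot 4
Insert 30: h=8, 1 probes -> slot 9

Table: [None, None, None, 25, 48, 93, None, 84, 40, 30, None]


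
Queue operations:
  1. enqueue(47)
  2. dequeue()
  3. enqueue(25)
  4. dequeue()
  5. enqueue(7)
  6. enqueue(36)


enqueue(47) -> [47]
dequeue()->47, []
enqueue(25) -> [25]
dequeue()->25, []
enqueue(7) -> [7]
enqueue(36) -> [7, 36]

Final queue: [7, 36]


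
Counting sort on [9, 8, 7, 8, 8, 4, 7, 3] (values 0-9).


Input: [9, 8, 7, 8, 8, 4, 7, 3]
Counts: [0, 0, 0, 1, 1, 0, 0, 2, 3, 1]

Sorted: [3, 4, 7, 7, 8, 8, 8, 9]


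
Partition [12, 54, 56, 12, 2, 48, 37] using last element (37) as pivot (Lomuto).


Pivot: 37
  12 <= 37: advance i (no swap)
  12 <= 37: swap -> [12, 12, 56, 54, 2, 48, 37]
  2 <= 37: swap -> [12, 12, 2, 54, 56, 48, 37]
Place pivot at 3: [12, 12, 2, 37, 56, 48, 54]

Partitioned: [12, 12, 2, 37, 56, 48, 54]


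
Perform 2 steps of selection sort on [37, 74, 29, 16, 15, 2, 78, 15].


Initial: [37, 74, 29, 16, 15, 2, 78, 15]
Step 1: min=2 at 5
  Swap: [2, 74, 29, 16, 15, 37, 78, 15]
Step 2: min=15 at 4
  Swap: [2, 15, 29, 16, 74, 37, 78, 15]

After 2 steps: [2, 15, 29, 16, 74, 37, 78, 15]


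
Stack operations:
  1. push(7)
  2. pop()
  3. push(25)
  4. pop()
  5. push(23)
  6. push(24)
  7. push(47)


push(7) -> [7]
pop()->7, []
push(25) -> [25]
pop()->25, []
push(23) -> [23]
push(24) -> [23, 24]
push(47) -> [23, 24, 47]

Final stack: [23, 24, 47]


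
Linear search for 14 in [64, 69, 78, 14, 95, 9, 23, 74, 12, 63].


i=0: 64!=14
i=1: 69!=14
i=2: 78!=14
i=3: 14==14 found!

Found at 3, 4 comps


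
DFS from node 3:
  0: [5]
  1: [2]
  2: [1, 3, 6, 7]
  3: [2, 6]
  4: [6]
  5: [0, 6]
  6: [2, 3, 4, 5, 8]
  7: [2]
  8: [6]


Visit 3, push [6, 2]
Visit 2, push [7, 6, 1]
Visit 1, push []
Visit 6, push [8, 5, 4]
Visit 4, push []
Visit 5, push [0]
Visit 0, push []
Visit 8, push []
Visit 7, push []

DFS order: [3, 2, 1, 6, 4, 5, 0, 8, 7]


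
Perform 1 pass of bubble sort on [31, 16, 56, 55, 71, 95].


Initial: [31, 16, 56, 55, 71, 95]
Pass 1: [16, 31, 55, 56, 71, 95] (2 swaps)

After 1 pass: [16, 31, 55, 56, 71, 95]


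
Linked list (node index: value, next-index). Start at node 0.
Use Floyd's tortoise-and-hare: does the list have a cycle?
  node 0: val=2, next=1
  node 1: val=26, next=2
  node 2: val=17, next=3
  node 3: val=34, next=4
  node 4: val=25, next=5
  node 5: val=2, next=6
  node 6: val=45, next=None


Floyd's tortoise (slow, +1) and hare (fast, +2):
  init: slow=0, fast=0
  step 1: slow=1, fast=2
  step 2: slow=2, fast=4
  step 3: slow=3, fast=6
  step 4: fast -> None, no cycle

Cycle: no


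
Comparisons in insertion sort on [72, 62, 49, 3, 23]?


Algorithm: insertion sort
Input: [72, 62, 49, 3, 23]
Sorted: [3, 23, 49, 62, 72]

10


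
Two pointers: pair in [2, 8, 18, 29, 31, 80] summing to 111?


lo=0(2)+hi=5(80)=82
lo=1(8)+hi=5(80)=88
lo=2(18)+hi=5(80)=98
lo=3(29)+hi=5(80)=109
lo=4(31)+hi=5(80)=111

Yes: 31+80=111


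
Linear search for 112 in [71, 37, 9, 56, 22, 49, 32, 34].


i=0: 71!=112
i=1: 37!=112
i=2: 9!=112
i=3: 56!=112
i=4: 22!=112
i=5: 49!=112
i=6: 32!=112
i=7: 34!=112

Not found, 8 comps


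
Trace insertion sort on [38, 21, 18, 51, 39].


Initial: [38, 21, 18, 51, 39]
Insert 21: [21, 38, 18, 51, 39]
Insert 18: [18, 21, 38, 51, 39]
Insert 51: [18, 21, 38, 51, 39]
Insert 39: [18, 21, 38, 39, 51]

Sorted: [18, 21, 38, 39, 51]


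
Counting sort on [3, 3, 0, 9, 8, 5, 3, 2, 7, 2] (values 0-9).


Input: [3, 3, 0, 9, 8, 5, 3, 2, 7, 2]
Counts: [1, 0, 2, 3, 0, 1, 0, 1, 1, 1]

Sorted: [0, 2, 2, 3, 3, 3, 5, 7, 8, 9]


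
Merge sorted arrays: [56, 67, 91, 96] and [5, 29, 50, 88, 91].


Take 5 from B
Take 29 from B
Take 50 from B
Take 56 from A
Take 67 from A
Take 88 from B
Take 91 from A
Take 91 from B

Merged: [5, 29, 50, 56, 67, 88, 91, 91, 96]


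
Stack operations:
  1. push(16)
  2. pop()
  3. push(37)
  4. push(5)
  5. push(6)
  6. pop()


push(16) -> [16]
pop()->16, []
push(37) -> [37]
push(5) -> [37, 5]
push(6) -> [37, 5, 6]
pop()->6, [37, 5]

Final stack: [37, 5]


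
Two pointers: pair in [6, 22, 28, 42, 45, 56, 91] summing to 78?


lo=0(6)+hi=6(91)=97
lo=0(6)+hi=5(56)=62
lo=1(22)+hi=5(56)=78

Yes: 22+56=78


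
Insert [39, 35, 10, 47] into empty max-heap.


Insert 39: [39]
Insert 35: [39, 35]
Insert 10: [39, 35, 10]
Insert 47: [47, 39, 10, 35]

Final heap: [47, 39, 10, 35]


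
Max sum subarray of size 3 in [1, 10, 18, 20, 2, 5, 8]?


[0:3]: 29
[1:4]: 48
[2:5]: 40
[3:6]: 27
[4:7]: 15

Max: 48 at [1:4]
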